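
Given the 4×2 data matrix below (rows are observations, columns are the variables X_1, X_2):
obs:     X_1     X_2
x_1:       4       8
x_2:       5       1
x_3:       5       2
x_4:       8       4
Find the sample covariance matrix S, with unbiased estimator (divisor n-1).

Step 1 — column means:
  mean(X_1) = (4 + 5 + 5 + 8) / 4 = 22/4 = 5.5
  mean(X_2) = (8 + 1 + 2 + 4) / 4 = 15/4 = 3.75

Step 2 — sample covariance S[i,j] = (1/(n-1)) · Σ_k (x_{k,i} - mean_i) · (x_{k,j} - mean_j), with n-1 = 3.
  S[X_1,X_1] = ((-1.5)·(-1.5) + (-0.5)·(-0.5) + (-0.5)·(-0.5) + (2.5)·(2.5)) / 3 = 9/3 = 3
  S[X_1,X_2] = ((-1.5)·(4.25) + (-0.5)·(-2.75) + (-0.5)·(-1.75) + (2.5)·(0.25)) / 3 = -3.5/3 = -1.1667
  S[X_2,X_2] = ((4.25)·(4.25) + (-2.75)·(-2.75) + (-1.75)·(-1.75) + (0.25)·(0.25)) / 3 = 28.75/3 = 9.5833

S is symmetric (S[j,i] = S[i,j]). Assembling:

S = [[3, -1.1667],
 [-1.1667, 9.5833]]


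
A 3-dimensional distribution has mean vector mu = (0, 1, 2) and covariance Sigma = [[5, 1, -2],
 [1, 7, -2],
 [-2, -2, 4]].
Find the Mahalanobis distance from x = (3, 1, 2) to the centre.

Step 1 — centre the observation: (x - mu) = (3, 0, 0).

Step 2 — invert Sigma (cofactor / det for 3×3, or solve directly):
  Sigma^{-1} = [[0.25, 0, 0.125],
 [0, 0.1667, 0.0833],
 [0.125, 0.0833, 0.3542]].

Step 3 — form the quadratic (x - mu)^T · Sigma^{-1} · (x - mu):
  Sigma^{-1} · (x - mu) = (0.75, 0, 0.375).
  (x - mu)^T · [Sigma^{-1} · (x - mu)] = (3)·(0.75) + (0)·(0) + (0)·(0.375) = 2.25.

Step 4 — take square root: d = √(2.25) ≈ 1.5.

d(x, mu) = √(2.25) ≈ 1.5


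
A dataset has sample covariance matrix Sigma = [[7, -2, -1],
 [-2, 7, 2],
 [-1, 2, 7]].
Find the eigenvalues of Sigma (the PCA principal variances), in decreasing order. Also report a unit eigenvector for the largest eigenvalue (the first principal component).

Step 1 — characteristic polynomial p(λ) = det(λI - Sigma) = λ³ - tr·λ² + c_1·λ - det, where tr = trace, c_1 = sum of the principal 2×2 minors, det = det(Sigma):
  tr = 7 + 7 + 7 = 21,
  c_1 = (7·7 - (-2)²) + (7·7 - (-1)²) + (7·7 - (2)²) = 45 + 48 + 45 = 138,
  det = 7·(7·7 - (2)²) - (-2)·((-2)·7 - (2)·(-1)) + (-1)·((-2)·(2) - 7·(-1)) = 7·(45) - (-2)·(-12) + (-1)·(3) = 288.
  So p(λ) = λ³ - 21λ² + 138λ - 288.
Step 2 — look for an integer root (rational root theorem: any rational root is an integer divisor of 288). Testing λ = 6:
  p(6) = 216 - 756 + 828 - 288 = 0  ✓
  Dividing out (λ - 6): p(λ) = (λ - 6)(λ² - 15λ + 48).
Step 3 — remaining eigenvalues from the quadratic λ² - 15λ + 48 = 0:
  Δ = 15² - 4·48 = 225 - 192 = 33,  λ = (15 ± √33)/2 = (15 ± 5.7446)/2 ≈ 10.3723 or 4.6277.
  Sorted: λ_1 = 10.3723,  λ_2 = 6,  λ_3 = 4.6277  (check: sum = 21 = tr ✓).

Step 4 — unit eigenvector for λ_1 ≈ 10.3723: v spans the null space of (Sigma - λ_1 I), whose rows are
  r_1 = (-3.3723, -2, -1),  r_2 = (-2, -3.3723, 2),  r_3 = (-1, 2, -3.3723).
  v is orthogonal to every row, so take v ∝ r_1 × r_2 = ((-2)·(2) - (-1)·(-3.3723), (-1)·(-2) - (-3.3723)·(2), (-3.3723)·(-3.3723) - (-2)·(-2)) ≈ (-7.3723, 8.7446, 7.3723).
  Rescale (multiply by -1 so the first nonzero entry is positive): u = (7.3723, -8.7446, -7.3723).
  ||u|| = √((7.3723)² + (-8.7446)² + (-7.3723)²) = √(185.1684) ≈ 13.6077,  v_1 = u/||u|| ≈ (0.5418, -0.6426, -0.5418) (||v_1|| = 1).

λ_1 = 10.3723,  λ_2 = 6,  λ_3 = 4.6277;  v_1 ≈ (0.5418, -0.6426, -0.5418)


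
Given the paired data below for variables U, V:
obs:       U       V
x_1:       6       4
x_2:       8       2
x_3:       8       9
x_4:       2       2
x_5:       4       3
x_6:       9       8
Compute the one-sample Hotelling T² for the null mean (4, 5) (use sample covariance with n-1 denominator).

Step 1 — sample mean vector:
  mean(U) = (6 + 8 + 8 + 2 + 4 + 9) / 6 = 37/6 = 6.1667
  mean(V) = (4 + 2 + 9 + 2 + 3 + 8) / 6 = 28/6 = 4.6667
  x̄ = (6.1667, 4.6667),  deviation x̄ - mu_0 = (6.1667, 4.6667) - (4, 5) = (2.1667, -0.3333).

Step 2 — sample covariance matrix, S[i,j] = (1/(n-1)) · Σ_k (x_{k,i} - mean_i) · (x_{k,j} - mean_j), divisor n-1 = 5:
  S[U,U] = ((-0.1667)·(-0.1667) + (1.8333)·(1.8333) + (1.8333)·(1.8333) + (-4.1667)·(-4.1667) + (-2.1667)·(-2.1667) + (2.8333)·(2.8333)) / 5 = 36.8333/5 = 7.3667
  S[U,V] = ((-0.1667)·(-0.6667) + (1.8333)·(-2.6667) + (1.8333)·(4.3333) + (-4.1667)·(-2.6667) + (-2.1667)·(-1.6667) + (2.8333)·(3.3333)) / 5 = 27.3333/5 = 5.4667
  S[V,V] = ((-0.6667)·(-0.6667) + (-2.6667)·(-2.6667) + (4.3333)·(4.3333) + (-2.6667)·(-2.6667) + (-1.6667)·(-1.6667) + (3.3333)·(3.3333)) / 5 = 47.3333/5 = 9.4667
  S = [[7.3667, 5.4667],
 [5.4667, 9.4667]].

Step 3 — invert S. det(S) = 7.3667·9.4667 - (5.4667)² = 39.8533.
  S^{-1} = (1/det) · [[d, -b], [-b, a]] = [[0.2375, -0.1372],
 [-0.1372, 0.1848]].

Step 4 — quadratic form (x̄ - mu_0)^T · S^{-1} · (x̄ - mu_0):
  S^{-1} · (x̄ - mu_0) = (0.5604, -0.3588),
  (x̄ - mu_0)^T · [...] = (2.1667)·(0.5604) + (-0.3333)·(-0.3588) = 1.3338.

Step 5 — scale by n: T² = 6 · 1.3338 = 8.0027.

T² ≈ 8.0027


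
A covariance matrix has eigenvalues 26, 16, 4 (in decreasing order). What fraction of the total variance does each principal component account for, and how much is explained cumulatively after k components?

Step 1 — total variance = trace(Sigma) = Σ λ_i = 26 + 16 + 4 = 46.

Step 2 — fraction explained by component i = λ_i / Σ λ:
  PC1: 26/46 = 0.5652
  PC2: 16/46 = 0.3478
  PC3: 4/46 = 0.087

Step 3 — cumulative fraction after k components = (λ_1 + ... + λ_k) / Σ λ:
  k = 1: 26/46 = 0.5652
  k = 2: (26 + 16)/46 = 42/46 = 0.913
  k = 3: (26 + 16 + 4)/46 = 46/46 = 1

Summary (fraction, with percent):

explained: PC1 0.5652 (56.52%), PC2 0.3478 (34.78%), PC3 0.087 (8.7%);  cumulative: 0.5652, 0.913, 1


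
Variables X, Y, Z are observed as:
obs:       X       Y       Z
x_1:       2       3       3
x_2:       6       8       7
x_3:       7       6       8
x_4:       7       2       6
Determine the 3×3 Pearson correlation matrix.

Step 1 — column means:
  mean(X) = (2 + 6 + 7 + 7) / 4 = 22/4 = 5.5
  mean(Y) = (3 + 8 + 6 + 2) / 4 = 19/4 = 4.75
  mean(Z) = (3 + 7 + 8 + 6) / 4 = 24/4 = 6

Step 2 — sample variances and covariances s[i,j] = (1/(n-1)) · Σ_k (x_{k,i} - mean_i) · (x_{k,j} - mean_j), with n-1 = 3:
  s[X,X] = ((-3.5)·(-3.5) + (0.5)·(0.5) + (1.5)·(1.5) + (1.5)·(1.5)) / 3 = 17/3 = 5.6667
  s[X,Y] = ((-3.5)·(-1.75) + (0.5)·(3.25) + (1.5)·(1.25) + (1.5)·(-2.75)) / 3 = 5.5/3 = 1.8333
  s[X,Z] = ((-3.5)·(-3) + (0.5)·(1) + (1.5)·(2) + (1.5)·(0)) / 3 = 14/3 = 4.6667
  s[Y,Y] = ((-1.75)·(-1.75) + (3.25)·(3.25) + (1.25)·(1.25) + (-2.75)·(-2.75)) / 3 = 22.75/3 = 7.5833
  s[Y,Z] = ((-1.75)·(-3) + (3.25)·(1) + (1.25)·(2) + (-2.75)·(0)) / 3 = 11/3 = 3.6667
  s[Z,Z] = ((-3)·(-3) + (1)·(1) + (2)·(2) + (0)·(0)) / 3 = 14/3 = 4.6667
  Sample standard deviations s_i = √(s[i,i]):
  s(X) = √(5.6667) = 2.3805
  s(Y) = √(7.5833) = 2.7538
  s(Z) = √(4.6667) = 2.1602

Step 3 — r_{ij} = s_{ij} / (s_i · s_j):
  r[X,X] = 1 (diagonal).
  r[X,Y] = 1.8333 / (2.3805 · 2.7538) = 1.8333 / 6.5553 = 0.2797
  r[X,Z] = 4.6667 / (2.3805 · 2.1602) = 4.6667 / 5.1424 = 0.9075
  r[Y,Y] = 1 (diagonal).
  r[Y,Z] = 3.6667 / (2.7538 · 2.1602) = 3.6667 / 5.9489 = 0.6164
  r[Z,Z] = 1 (diagonal).

R is symmetric with unit diagonal. Assembling:

R = [[1, 0.2797, 0.9075],
 [0.2797, 1, 0.6164],
 [0.9075, 0.6164, 1]]


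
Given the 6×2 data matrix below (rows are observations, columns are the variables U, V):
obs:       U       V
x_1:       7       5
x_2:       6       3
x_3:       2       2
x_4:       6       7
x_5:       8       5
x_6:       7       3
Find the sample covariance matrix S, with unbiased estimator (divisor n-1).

Step 1 — column means:
  mean(U) = (7 + 6 + 2 + 6 + 8 + 7) / 6 = 36/6 = 6
  mean(V) = (5 + 3 + 2 + 7 + 5 + 3) / 6 = 25/6 = 4.1667

Step 2 — sample covariance S[i,j] = (1/(n-1)) · Σ_k (x_{k,i} - mean_i) · (x_{k,j} - mean_j), with n-1 = 5.
  S[U,U] = ((1)·(1) + (0)·(0) + (-4)·(-4) + (0)·(0) + (2)·(2) + (1)·(1)) / 5 = 22/5 = 4.4
  S[U,V] = ((1)·(0.8333) + (0)·(-1.1667) + (-4)·(-2.1667) + (0)·(2.8333) + (2)·(0.8333) + (1)·(-1.1667)) / 5 = 10/5 = 2
  S[V,V] = ((0.8333)·(0.8333) + (-1.1667)·(-1.1667) + (-2.1667)·(-2.1667) + (2.8333)·(2.8333) + (0.8333)·(0.8333) + (-1.1667)·(-1.1667)) / 5 = 16.8333/5 = 3.3667

S is symmetric (S[j,i] = S[i,j]). Assembling:

S = [[4.4, 2],
 [2, 3.3667]]


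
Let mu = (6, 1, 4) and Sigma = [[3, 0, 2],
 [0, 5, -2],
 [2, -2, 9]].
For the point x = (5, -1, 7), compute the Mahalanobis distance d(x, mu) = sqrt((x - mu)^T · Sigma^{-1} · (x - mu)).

Step 1 — centre the observation: (x - mu) = (-1, -2, 3).

Step 2 — invert Sigma (cofactor / det for 3×3, or solve directly):
  Sigma^{-1} = [[0.3981, -0.0388, -0.0971],
 [-0.0388, 0.2233, 0.0583],
 [-0.0971, 0.0583, 0.1456]].

Step 3 — form the quadratic (x - mu)^T · Sigma^{-1} · (x - mu):
  Sigma^{-1} · (x - mu) = (-0.6117, -0.233, 0.4175).
  (x - mu)^T · [Sigma^{-1} · (x - mu)] = (-1)·(-0.6117) + (-2)·(-0.233) + (3)·(0.4175) = 2.3301.

Step 4 — take square root: d = √(2.3301) ≈ 1.5265.

d(x, mu) = √(2.3301) ≈ 1.5265


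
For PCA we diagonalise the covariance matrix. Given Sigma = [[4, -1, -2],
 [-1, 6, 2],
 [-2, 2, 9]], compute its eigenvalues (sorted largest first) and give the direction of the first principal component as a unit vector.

Step 1 — characteristic polynomial p(λ) = det(λI - Sigma) = λ³ - tr·λ² + c_1·λ - det, where tr = trace, c_1 = sum of the principal 2×2 minors, det = det(Sigma):
  tr = 4 + 6 + 9 = 19,
  c_1 = (4·6 - (-1)²) + (4·9 - (-2)²) + (6·9 - (2)²) = 23 + 32 + 50 = 105,
  det = 4·(6·9 - (2)²) - (-1)·((-1)·9 - (2)·(-2)) + (-2)·((-1)·(2) - 6·(-2)) = 4·(50) - (-1)·(-5) + (-2)·(10) = 175.
  So p(λ) = λ³ - 19λ² + 105λ - 175.
Step 2 — look for an integer root (rational root theorem: any rational root is an integer divisor of 175). Testing λ = 5:
  p(5) = 125 - 475 + 525 - 175 = 0  ✓
  Dividing out (λ - 5): p(λ) = (λ - 5)(λ² - 14λ + 35).
Step 3 — remaining eigenvalues from the quadratic λ² - 14λ + 35 = 0:
  Δ = 14² - 4·35 = 196 - 140 = 56,  λ = (14 ± √56)/2 = (14 ± 7.4833)/2 ≈ 10.7417 or 3.2583.
  Sorted: λ_1 = 10.7417,  λ_2 = 5,  λ_3 = 3.2583  (check: sum = 19 = tr ✓).

Step 4 — unit eigenvector for λ_1 ≈ 10.7417: v spans the null space of (Sigma - λ_1 I), whose rows are
  r_1 = (-6.7417, -1, -2),  r_2 = (-1, -4.7417, 2),  r_3 = (-2, 2, -1.7417).
  v is orthogonal to every row, so take v ∝ r_1 × r_2 = ((-1)·(2) - (-2)·(-4.7417), (-2)·(-1) - (-6.7417)·(2), (-6.7417)·(-4.7417) - (-1)·(-1)) ≈ (-11.4833, 15.4833, 30.9666).
  Rescale (multiply by -1 so the first nonzero entry is positive): u = (11.4833, -15.4833, -30.9666).
  ||u|| = √((11.4833)² + (-15.4833)² + (-30.9666)²) = √(1330.5317) ≈ 36.4765,  v_1 = u/||u|| ≈ (0.3148, -0.4245, -0.8489) (||v_1|| = 1).

λ_1 = 10.7417,  λ_2 = 5,  λ_3 = 3.2583;  v_1 ≈ (0.3148, -0.4245, -0.8489)


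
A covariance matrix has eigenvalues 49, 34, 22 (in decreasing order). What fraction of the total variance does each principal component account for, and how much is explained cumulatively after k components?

Step 1 — total variance = trace(Sigma) = Σ λ_i = 49 + 34 + 22 = 105.

Step 2 — fraction explained by component i = λ_i / Σ λ:
  PC1: 49/105 = 0.4667
  PC2: 34/105 = 0.3238
  PC3: 22/105 = 0.2095

Step 3 — cumulative fraction after k components = (λ_1 + ... + λ_k) / Σ λ:
  k = 1: 49/105 = 0.4667
  k = 2: (49 + 34)/105 = 83/105 = 0.7905
  k = 3: (49 + 34 + 22)/105 = 105/105 = 1

Summary (fraction, with percent):

explained: PC1 0.4667 (46.67%), PC2 0.3238 (32.38%), PC3 0.2095 (20.95%);  cumulative: 0.4667, 0.7905, 1


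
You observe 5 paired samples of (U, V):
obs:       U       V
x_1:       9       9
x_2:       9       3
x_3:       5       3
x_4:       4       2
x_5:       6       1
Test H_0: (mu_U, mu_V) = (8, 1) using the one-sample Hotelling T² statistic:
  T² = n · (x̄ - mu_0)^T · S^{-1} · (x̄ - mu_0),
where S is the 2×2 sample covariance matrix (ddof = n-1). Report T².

Step 1 — sample mean vector:
  mean(U) = (9 + 9 + 5 + 4 + 6) / 5 = 33/5 = 6.6
  mean(V) = (9 + 3 + 3 + 2 + 1) / 5 = 18/5 = 3.6
  x̄ = (6.6, 3.6),  deviation x̄ - mu_0 = (6.6, 3.6) - (8, 1) = (-1.4, 2.6).

Step 2 — sample covariance matrix, S[i,j] = (1/(n-1)) · Σ_k (x_{k,i} - mean_i) · (x_{k,j} - mean_j), divisor n-1 = 4:
  S[U,U] = ((2.4)·(2.4) + (2.4)·(2.4) + (-1.6)·(-1.6) + (-2.6)·(-2.6) + (-0.6)·(-0.6)) / 4 = 21.2/4 = 5.3
  S[U,V] = ((2.4)·(5.4) + (2.4)·(-0.6) + (-1.6)·(-0.6) + (-2.6)·(-1.6) + (-0.6)·(-2.6)) / 4 = 18.2/4 = 4.55
  S[V,V] = ((5.4)·(5.4) + (-0.6)·(-0.6) + (-0.6)·(-0.6) + (-1.6)·(-1.6) + (-2.6)·(-2.6)) / 4 = 39.2/4 = 9.8
  S = [[5.3, 4.55],
 [4.55, 9.8]].

Step 3 — invert S. det(S) = 5.3·9.8 - (4.55)² = 31.2375.
  S^{-1} = (1/det) · [[d, -b], [-b, a]] = [[0.3137, -0.1457],
 [-0.1457, 0.1697]].

Step 4 — quadratic form (x̄ - mu_0)^T · S^{-1} · (x̄ - mu_0):
  S^{-1} · (x̄ - mu_0) = (-0.8179, 0.6451),
  (x̄ - mu_0)^T · [...] = (-1.4)·(-0.8179) + (2.6)·(0.6451) = 2.8222.

Step 5 — scale by n: T² = 5 · 2.8222 = 14.1112.

T² ≈ 14.1112


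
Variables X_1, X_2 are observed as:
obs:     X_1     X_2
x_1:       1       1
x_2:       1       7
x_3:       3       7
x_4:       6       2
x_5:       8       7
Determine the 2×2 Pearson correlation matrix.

Step 1 — column means:
  mean(X_1) = (1 + 1 + 3 + 6 + 8) / 5 = 19/5 = 3.8
  mean(X_2) = (1 + 7 + 7 + 2 + 7) / 5 = 24/5 = 4.8

Step 2 — sample variances and covariances s[i,j] = (1/(n-1)) · Σ_k (x_{k,i} - mean_i) · (x_{k,j} - mean_j), with n-1 = 4:
  s[X_1,X_1] = ((-2.8)·(-2.8) + (-2.8)·(-2.8) + (-0.8)·(-0.8) + (2.2)·(2.2) + (4.2)·(4.2)) / 4 = 38.8/4 = 9.7
  s[X_1,X_2] = ((-2.8)·(-3.8) + (-2.8)·(2.2) + (-0.8)·(2.2) + (2.2)·(-2.8) + (4.2)·(2.2)) / 4 = 5.8/4 = 1.45
  s[X_2,X_2] = ((-3.8)·(-3.8) + (2.2)·(2.2) + (2.2)·(2.2) + (-2.8)·(-2.8) + (2.2)·(2.2)) / 4 = 36.8/4 = 9.2
  Sample standard deviations s_i = √(s[i,i]):
  s(X_1) = √(9.7) = 3.1145
  s(X_2) = √(9.2) = 3.0332

Step 3 — r_{ij} = s_{ij} / (s_i · s_j):
  r[X_1,X_1] = 1 (diagonal).
  r[X_1,X_2] = 1.45 / (3.1145 · 3.0332) = 1.45 / 9.4467 = 0.1535
  r[X_2,X_2] = 1 (diagonal).

R is symmetric with unit diagonal. Assembling:

R = [[1, 0.1535],
 [0.1535, 1]]


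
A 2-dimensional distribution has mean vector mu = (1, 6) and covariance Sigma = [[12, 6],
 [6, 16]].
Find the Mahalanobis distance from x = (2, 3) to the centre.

Step 1 — centre the observation: (x - mu) = (1, -3).

Step 2 — invert Sigma. det(Sigma) = 12·16 - (6)² = 156.
  Sigma^{-1} = (1/det) · [[d, -b], [-b, a]] = [[0.1026, -0.0385],
 [-0.0385, 0.0769]].

Step 3 — form the quadratic (x - mu)^T · Sigma^{-1} · (x - mu):
  Sigma^{-1} · (x - mu) = (0.2179, -0.2692).
  (x - mu)^T · [Sigma^{-1} · (x - mu)] = (1)·(0.2179) + (-3)·(-0.2692) = 1.0256.

Step 4 — take square root: d = √(1.0256) ≈ 1.0127.

d(x, mu) = √(1.0256) ≈ 1.0127


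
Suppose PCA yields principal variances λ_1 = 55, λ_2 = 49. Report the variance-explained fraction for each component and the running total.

Step 1 — total variance = trace(Sigma) = Σ λ_i = 55 + 49 = 104.

Step 2 — fraction explained by component i = λ_i / Σ λ:
  PC1: 55/104 = 0.5288
  PC2: 49/104 = 0.4712

Step 3 — cumulative fraction after k components = (λ_1 + ... + λ_k) / Σ λ:
  k = 1: 55/104 = 0.5288
  k = 2: (55 + 49)/104 = 104/104 = 1

Summary (fraction, with percent):

explained: PC1 0.5288 (52.88%), PC2 0.4712 (47.12%);  cumulative: 0.5288, 1


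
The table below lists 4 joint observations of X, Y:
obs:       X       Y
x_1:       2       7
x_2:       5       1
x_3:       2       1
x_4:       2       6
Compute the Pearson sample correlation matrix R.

Step 1 — column means:
  mean(X) = (2 + 5 + 2 + 2) / 4 = 11/4 = 2.75
  mean(Y) = (7 + 1 + 1 + 6) / 4 = 15/4 = 3.75

Step 2 — sample variances and covariances s[i,j] = (1/(n-1)) · Σ_k (x_{k,i} - mean_i) · (x_{k,j} - mean_j), with n-1 = 3:
  s[X,X] = ((-0.75)·(-0.75) + (2.25)·(2.25) + (-0.75)·(-0.75) + (-0.75)·(-0.75)) / 3 = 6.75/3 = 2.25
  s[X,Y] = ((-0.75)·(3.25) + (2.25)·(-2.75) + (-0.75)·(-2.75) + (-0.75)·(2.25)) / 3 = -8.25/3 = -2.75
  s[Y,Y] = ((3.25)·(3.25) + (-2.75)·(-2.75) + (-2.75)·(-2.75) + (2.25)·(2.25)) / 3 = 30.75/3 = 10.25
  Sample standard deviations s_i = √(s[i,i]):
  s(X) = √(2.25) = 1.5
  s(Y) = √(10.25) = 3.2016

Step 3 — r_{ij} = s_{ij} / (s_i · s_j):
  r[X,X] = 1 (diagonal).
  r[X,Y] = -2.75 / (1.5 · 3.2016) = -2.75 / 4.8023 = -0.5726
  r[Y,Y] = 1 (diagonal).

R is symmetric with unit diagonal. Assembling:

R = [[1, -0.5726],
 [-0.5726, 1]]


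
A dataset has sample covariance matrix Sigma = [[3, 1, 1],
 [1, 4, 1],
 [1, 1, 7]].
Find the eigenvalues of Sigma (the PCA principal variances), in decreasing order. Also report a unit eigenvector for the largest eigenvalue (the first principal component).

Step 1 — characteristic polynomial p(λ) = det(λI - Sigma) = λ³ - tr·λ² + c_1·λ - det, where tr = trace, c_1 = sum of the principal 2×2 minors, det = det(Sigma):
  tr = 3 + 4 + 7 = 14,
  c_1 = (3·4 - (1)²) + (3·7 - (1)²) + (4·7 - (1)²) = 11 + 20 + 27 = 58,
  det = 3·(4·7 - (1)²) - (1)·((1)·7 - (1)·(1)) + (1)·((1)·(1) - 4·(1)) = 3·(27) - (1)·(6) + (1)·(-3) = 72.
  So p(λ) = λ³ - 14λ² + 58λ - 72.
Step 2 — look for an integer root (rational root theorem: any rational root is an integer divisor of 72). Testing λ = 4:
  p(4) = 64 - 224 + 232 - 72 = 0  ✓
  Dividing out (λ - 4): p(λ) = (λ - 4)(λ² - 10λ + 18).
Step 3 — remaining eigenvalues from the quadratic λ² - 10λ + 18 = 0:
  Δ = 10² - 4·18 = 100 - 72 = 28,  λ = (10 ± √28)/2 = (10 ± 5.2915)/2 ≈ 7.6458 or 2.3542.
  Sorted: λ_1 = 7.6458,  λ_2 = 4,  λ_3 = 2.3542  (check: sum = 14 = tr ✓).

Step 4 — unit eigenvector for λ_1 ≈ 7.6458: v spans the null space of (Sigma - λ_1 I), whose rows are
  r_1 = (-4.6458, 1, 1),  r_2 = (1, -3.6458, 1),  r_3 = (1, 1, -0.6458).
  v is orthogonal to every row, so take v ∝ r_1 × r_2 = ((1)·(1) - (1)·(-3.6458), (1)·(1) - (-4.6458)·(1), (-4.6458)·(-3.6458) - (1)·(1)) ≈ (4.6458, 5.6458, 15.9373).
  Let u = (4.6458, 5.6458, 15.9373).
  ||u|| = √((4.6458)² + (5.6458)² + (15.9373)²) = √(307.4536) ≈ 17.5344,  v_1 = u/||u|| ≈ (0.265, 0.322, 0.9089) (||v_1|| = 1).

λ_1 = 7.6458,  λ_2 = 4,  λ_3 = 2.3542;  v_1 ≈ (0.265, 0.322, 0.9089)


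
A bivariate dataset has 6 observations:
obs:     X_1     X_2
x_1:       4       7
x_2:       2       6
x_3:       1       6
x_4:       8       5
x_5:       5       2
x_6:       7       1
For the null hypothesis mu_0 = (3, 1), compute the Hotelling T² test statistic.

Step 1 — sample mean vector:
  mean(X_1) = (4 + 2 + 1 + 8 + 5 + 7) / 6 = 27/6 = 4.5
  mean(X_2) = (7 + 6 + 6 + 5 + 2 + 1) / 6 = 27/6 = 4.5
  x̄ = (4.5, 4.5),  deviation x̄ - mu_0 = (4.5, 4.5) - (3, 1) = (1.5, 3.5).

Step 2 — sample covariance matrix, S[i,j] = (1/(n-1)) · Σ_k (x_{k,i} - mean_i) · (x_{k,j} - mean_j), divisor n-1 = 5:
  S[X_1,X_1] = ((-0.5)·(-0.5) + (-2.5)·(-2.5) + (-3.5)·(-3.5) + (3.5)·(3.5) + (0.5)·(0.5) + (2.5)·(2.5)) / 5 = 37.5/5 = 7.5
  S[X_1,X_2] = ((-0.5)·(2.5) + (-2.5)·(1.5) + (-3.5)·(1.5) + (3.5)·(0.5) + (0.5)·(-2.5) + (2.5)·(-3.5)) / 5 = -18.5/5 = -3.7
  S[X_2,X_2] = ((2.5)·(2.5) + (1.5)·(1.5) + (1.5)·(1.5) + (0.5)·(0.5) + (-2.5)·(-2.5) + (-3.5)·(-3.5)) / 5 = 29.5/5 = 5.9
  S = [[7.5, -3.7],
 [-3.7, 5.9]].

Step 3 — invert S. det(S) = 7.5·5.9 - (-3.7)² = 30.56.
  S^{-1} = (1/det) · [[d, -b], [-b, a]] = [[0.1931, 0.1211],
 [0.1211, 0.2454]].

Step 4 — quadratic form (x̄ - mu_0)^T · S^{-1} · (x̄ - mu_0):
  S^{-1} · (x̄ - mu_0) = (0.7134, 1.0406),
  (x̄ - mu_0)^T · [...] = (1.5)·(0.7134) + (3.5)·(1.0406) = 4.712.

Step 5 — scale by n: T² = 6 · 4.712 = 28.2723.

T² ≈ 28.2723


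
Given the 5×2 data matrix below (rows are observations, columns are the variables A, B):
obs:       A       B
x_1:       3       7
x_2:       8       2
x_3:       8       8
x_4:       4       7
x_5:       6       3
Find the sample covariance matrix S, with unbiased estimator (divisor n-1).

Step 1 — column means:
  mean(A) = (3 + 8 + 8 + 4 + 6) / 5 = 29/5 = 5.8
  mean(B) = (7 + 2 + 8 + 7 + 3) / 5 = 27/5 = 5.4

Step 2 — sample covariance S[i,j] = (1/(n-1)) · Σ_k (x_{k,i} - mean_i) · (x_{k,j} - mean_j), with n-1 = 4.
  S[A,A] = ((-2.8)·(-2.8) + (2.2)·(2.2) + (2.2)·(2.2) + (-1.8)·(-1.8) + (0.2)·(0.2)) / 4 = 20.8/4 = 5.2
  S[A,B] = ((-2.8)·(1.6) + (2.2)·(-3.4) + (2.2)·(2.6) + (-1.8)·(1.6) + (0.2)·(-2.4)) / 4 = -9.6/4 = -2.4
  S[B,B] = ((1.6)·(1.6) + (-3.4)·(-3.4) + (2.6)·(2.6) + (1.6)·(1.6) + (-2.4)·(-2.4)) / 4 = 29.2/4 = 7.3

S is symmetric (S[j,i] = S[i,j]). Assembling:

S = [[5.2, -2.4],
 [-2.4, 7.3]]


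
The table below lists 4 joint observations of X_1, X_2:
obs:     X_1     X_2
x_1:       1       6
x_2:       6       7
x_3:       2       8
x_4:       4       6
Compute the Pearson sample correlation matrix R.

Step 1 — column means:
  mean(X_1) = (1 + 6 + 2 + 4) / 4 = 13/4 = 3.25
  mean(X_2) = (6 + 7 + 8 + 6) / 4 = 27/4 = 6.75

Step 2 — sample variances and covariances s[i,j] = (1/(n-1)) · Σ_k (x_{k,i} - mean_i) · (x_{k,j} - mean_j), with n-1 = 3:
  s[X_1,X_1] = ((-2.25)·(-2.25) + (2.75)·(2.75) + (-1.25)·(-1.25) + (0.75)·(0.75)) / 3 = 14.75/3 = 4.9167
  s[X_1,X_2] = ((-2.25)·(-0.75) + (2.75)·(0.25) + (-1.25)·(1.25) + (0.75)·(-0.75)) / 3 = 0.25/3 = 0.0833
  s[X_2,X_2] = ((-0.75)·(-0.75) + (0.25)·(0.25) + (1.25)·(1.25) + (-0.75)·(-0.75)) / 3 = 2.75/3 = 0.9167
  Sample standard deviations s_i = √(s[i,i]):
  s(X_1) = √(4.9167) = 2.2174
  s(X_2) = √(0.9167) = 0.9574

Step 3 — r_{ij} = s_{ij} / (s_i · s_j):
  r[X_1,X_1] = 1 (diagonal).
  r[X_1,X_2] = 0.0833 / (2.2174 · 0.9574) = 0.0833 / 2.123 = 0.0393
  r[X_2,X_2] = 1 (diagonal).

R is symmetric with unit diagonal. Assembling:

R = [[1, 0.0393],
 [0.0393, 1]]


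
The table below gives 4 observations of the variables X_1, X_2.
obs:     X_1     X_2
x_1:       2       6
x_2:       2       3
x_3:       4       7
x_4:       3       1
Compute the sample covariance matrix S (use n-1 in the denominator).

Step 1 — column means:
  mean(X_1) = (2 + 2 + 4 + 3) / 4 = 11/4 = 2.75
  mean(X_2) = (6 + 3 + 7 + 1) / 4 = 17/4 = 4.25

Step 2 — sample covariance S[i,j] = (1/(n-1)) · Σ_k (x_{k,i} - mean_i) · (x_{k,j} - mean_j), with n-1 = 3.
  S[X_1,X_1] = ((-0.75)·(-0.75) + (-0.75)·(-0.75) + (1.25)·(1.25) + (0.25)·(0.25)) / 3 = 2.75/3 = 0.9167
  S[X_1,X_2] = ((-0.75)·(1.75) + (-0.75)·(-1.25) + (1.25)·(2.75) + (0.25)·(-3.25)) / 3 = 2.25/3 = 0.75
  S[X_2,X_2] = ((1.75)·(1.75) + (-1.25)·(-1.25) + (2.75)·(2.75) + (-3.25)·(-3.25)) / 3 = 22.75/3 = 7.5833

S is symmetric (S[j,i] = S[i,j]). Assembling:

S = [[0.9167, 0.75],
 [0.75, 7.5833]]


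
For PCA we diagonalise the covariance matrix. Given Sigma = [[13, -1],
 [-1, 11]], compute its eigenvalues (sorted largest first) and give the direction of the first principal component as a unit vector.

Step 1 — characteristic polynomial of 2×2 Sigma:
  det(Sigma - λI) = λ² - trace · λ + det = 0.
  trace = 13 + 11 = 24, det = 13·11 - (-1)² = 142.
Step 2 — discriminant:
  Δ = trace² - 4·det = 576 - 568 = 8.
Step 3 — eigenvalues:
  λ = (trace ± √Δ)/2 = (24 ± 2.8284)/2,
  λ_1 = 13.4142,  λ_2 = 10.5858.

Step 4 — unit eigenvector for λ_1: solve (Sigma - λ_1 I)v = 0. First row:
  (13 - 13.4142)·v_x + (-1)·v_y = 0, i.e. (-0.4142)·v_x + (-1)·v_y = 0,
  so v ∝ (b, λ_1 - a) = (-1, 0.4142); multiply by -1 so the first entry is positive: u = (1, -0.4142).
  ||u|| = √((1)² + (-0.4142)²) = √(1.1716) ≈ 1.0824,
  v_1 = u/||u|| ≈ (0.9239, -0.3827) (||v_1|| = 1).

λ_1 = 13.4142,  λ_2 = 10.5858;  v_1 ≈ (0.9239, -0.3827)


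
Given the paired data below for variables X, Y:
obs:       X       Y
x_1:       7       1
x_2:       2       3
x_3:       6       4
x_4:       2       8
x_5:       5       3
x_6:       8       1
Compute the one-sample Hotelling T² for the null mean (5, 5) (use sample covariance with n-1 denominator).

Step 1 — sample mean vector:
  mean(X) = (7 + 2 + 6 + 2 + 5 + 8) / 6 = 30/6 = 5
  mean(Y) = (1 + 3 + 4 + 8 + 3 + 1) / 6 = 20/6 = 3.3333
  x̄ = (5, 3.3333),  deviation x̄ - mu_0 = (5, 3.3333) - (5, 5) = (0, -1.6667).

Step 2 — sample covariance matrix, S[i,j] = (1/(n-1)) · Σ_k (x_{k,i} - mean_i) · (x_{k,j} - mean_j), divisor n-1 = 5:
  S[X,X] = ((2)·(2) + (-3)·(-3) + (1)·(1) + (-3)·(-3) + (0)·(0) + (3)·(3)) / 5 = 32/5 = 6.4
  S[X,Y] = ((2)·(-2.3333) + (-3)·(-0.3333) + (1)·(0.6667) + (-3)·(4.6667) + (0)·(-0.3333) + (3)·(-2.3333)) / 5 = -24/5 = -4.8
  S[Y,Y] = ((-2.3333)·(-2.3333) + (-0.3333)·(-0.3333) + (0.6667)·(0.6667) + (4.6667)·(4.6667) + (-0.3333)·(-0.3333) + (-2.3333)·(-2.3333)) / 5 = 33.3333/5 = 6.6667
  S = [[6.4, -4.8],
 [-4.8, 6.6667]].

Step 3 — invert S. det(S) = 6.4·6.6667 - (-4.8)² = 19.6267.
  S^{-1} = (1/det) · [[d, -b], [-b, a]] = [[0.3397, 0.2446],
 [0.2446, 0.3261]].

Step 4 — quadratic form (x̄ - mu_0)^T · S^{-1} · (x̄ - mu_0):
  S^{-1} · (x̄ - mu_0) = (-0.4076, -0.5435),
  (x̄ - mu_0)^T · [...] = (0)·(-0.4076) + (-1.6667)·(-0.5435) = 0.9058.

Step 5 — scale by n: T² = 6 · 0.9058 = 5.4348.

T² ≈ 5.4348


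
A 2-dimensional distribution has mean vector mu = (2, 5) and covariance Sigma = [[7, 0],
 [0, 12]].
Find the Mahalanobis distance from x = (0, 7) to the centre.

Step 1 — centre the observation: (x - mu) = (-2, 2).

Step 2 — invert Sigma. det(Sigma) = 7·12 - (0)² = 84.
  Sigma^{-1} = (1/det) · [[d, -b], [-b, a]] = [[0.1429, 0],
 [0, 0.0833]].

Step 3 — form the quadratic (x - mu)^T · Sigma^{-1} · (x - mu):
  Sigma^{-1} · (x - mu) = (-0.2857, 0.1667).
  (x - mu)^T · [Sigma^{-1} · (x - mu)] = (-2)·(-0.2857) + (2)·(0.1667) = 0.9048.

Step 4 — take square root: d = √(0.9048) ≈ 0.9512.

d(x, mu) = √(0.9048) ≈ 0.9512


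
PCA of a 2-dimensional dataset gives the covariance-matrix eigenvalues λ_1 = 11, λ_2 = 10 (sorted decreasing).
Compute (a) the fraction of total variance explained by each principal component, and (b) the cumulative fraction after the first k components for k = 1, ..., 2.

Step 1 — total variance = trace(Sigma) = Σ λ_i = 11 + 10 = 21.

Step 2 — fraction explained by component i = λ_i / Σ λ:
  PC1: 11/21 = 0.5238
  PC2: 10/21 = 0.4762

Step 3 — cumulative fraction after k components = (λ_1 + ... + λ_k) / Σ λ:
  k = 1: 11/21 = 0.5238
  k = 2: (11 + 10)/21 = 21/21 = 1

Summary (fraction, with percent):

explained: PC1 0.5238 (52.38%), PC2 0.4762 (47.62%);  cumulative: 0.5238, 1


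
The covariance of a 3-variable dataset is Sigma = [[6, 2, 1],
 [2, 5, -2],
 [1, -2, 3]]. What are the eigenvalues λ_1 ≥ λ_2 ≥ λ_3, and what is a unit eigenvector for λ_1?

Step 1 — characteristic polynomial p(λ) = det(λI - Sigma) = λ³ - tr·λ² + c_1·λ - det, where tr = trace, c_1 = sum of the principal 2×2 minors, det = det(Sigma):
  tr = 6 + 5 + 3 = 14,
  c_1 = (6·5 - (2)²) + (6·3 - (1)²) + (5·3 - (-2)²) = 26 + 17 + 11 = 54,
  det = 6·(5·3 - (-2)²) - (2)·((2)·3 - (-2)·(1)) + (1)·((2)·(-2) - 5·(1)) = 6·(11) - (2)·(8) + (1)·(-9) = 41.
  So p(λ) = λ³ - 14λ² + 54λ - 41.
Step 2 — look for an integer root (rational root theorem: any rational root is an integer divisor of 41). Testing λ = 1:
  p(1) = 1 - 14 + 54 - 41 = 0  ✓
  Dividing out (λ - 1): p(λ) = (λ - 1)(λ² - 13λ + 41).
Step 3 — remaining eigenvalues from the quadratic λ² - 13λ + 41 = 0:
  Δ = 13² - 4·41 = 169 - 164 = 5,  λ = (13 ± √5)/2 = (13 ± 2.2361)/2 ≈ 7.618 or 5.382.
  Sorted: λ_1 = 7.618,  λ_2 = 5.382,  λ_3 = 1  (check: sum = 14 = tr ✓).

Step 4 — unit eigenvector for λ_1 ≈ 7.618: v spans the null space of (Sigma - λ_1 I), whose rows are
  r_1 = (-1.618, 2, 1),  r_2 = (2, -2.618, -2),  r_3 = (1, -2, -4.618).
  v is orthogonal to every row, so take v ∝ r_1 × r_2 = ((2)·(-2) - (1)·(-2.618), (1)·(2) - (-1.618)·(-2), (-1.618)·(-2.618) - (2)·(2)) ≈ (-1.382, -1.2361, 0.2361).
  Rescale (multiply by -1 so the first nonzero entry is positive): u = (1.382, 1.2361, -0.2361).
  ||u|| = √((1.382)² + (1.2361)² + (-0.2361)²) = √(3.4934) ≈ 1.8691,  v_1 = u/||u|| ≈ (0.7394, 0.6613, -0.1263) (||v_1|| = 1).

λ_1 = 7.618,  λ_2 = 5.382,  λ_3 = 1;  v_1 ≈ (0.7394, 0.6613, -0.1263)


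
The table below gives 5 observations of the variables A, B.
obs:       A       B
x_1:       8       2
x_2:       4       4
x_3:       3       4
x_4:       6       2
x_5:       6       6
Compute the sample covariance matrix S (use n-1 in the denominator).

Step 1 — column means:
  mean(A) = (8 + 4 + 3 + 6 + 6) / 5 = 27/5 = 5.4
  mean(B) = (2 + 4 + 4 + 2 + 6) / 5 = 18/5 = 3.6

Step 2 — sample covariance S[i,j] = (1/(n-1)) · Σ_k (x_{k,i} - mean_i) · (x_{k,j} - mean_j), with n-1 = 4.
  S[A,A] = ((2.6)·(2.6) + (-1.4)·(-1.4) + (-2.4)·(-2.4) + (0.6)·(0.6) + (0.6)·(0.6)) / 4 = 15.2/4 = 3.8
  S[A,B] = ((2.6)·(-1.6) + (-1.4)·(0.4) + (-2.4)·(0.4) + (0.6)·(-1.6) + (0.6)·(2.4)) / 4 = -5.2/4 = -1.3
  S[B,B] = ((-1.6)·(-1.6) + (0.4)·(0.4) + (0.4)·(0.4) + (-1.6)·(-1.6) + (2.4)·(2.4)) / 4 = 11.2/4 = 2.8

S is symmetric (S[j,i] = S[i,j]). Assembling:

S = [[3.8, -1.3],
 [-1.3, 2.8]]


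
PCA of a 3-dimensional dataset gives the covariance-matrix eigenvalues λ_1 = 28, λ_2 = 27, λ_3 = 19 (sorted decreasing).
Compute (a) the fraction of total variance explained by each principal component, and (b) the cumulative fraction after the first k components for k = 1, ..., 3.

Step 1 — total variance = trace(Sigma) = Σ λ_i = 28 + 27 + 19 = 74.

Step 2 — fraction explained by component i = λ_i / Σ λ:
  PC1: 28/74 = 0.3784
  PC2: 27/74 = 0.3649
  PC3: 19/74 = 0.2568

Step 3 — cumulative fraction after k components = (λ_1 + ... + λ_k) / Σ λ:
  k = 1: 28/74 = 0.3784
  k = 2: (28 + 27)/74 = 55/74 = 0.7432
  k = 3: (28 + 27 + 19)/74 = 74/74 = 1

Summary (fraction, with percent):

explained: PC1 0.3784 (37.84%), PC2 0.3649 (36.49%), PC3 0.2568 (25.68%);  cumulative: 0.3784, 0.7432, 1


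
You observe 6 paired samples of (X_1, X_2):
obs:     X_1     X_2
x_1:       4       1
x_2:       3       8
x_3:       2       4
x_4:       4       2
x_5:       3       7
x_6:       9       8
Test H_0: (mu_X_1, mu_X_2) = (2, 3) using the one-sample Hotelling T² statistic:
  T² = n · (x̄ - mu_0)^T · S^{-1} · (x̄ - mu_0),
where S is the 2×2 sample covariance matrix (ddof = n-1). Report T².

Step 1 — sample mean vector:
  mean(X_1) = (4 + 3 + 2 + 4 + 3 + 9) / 6 = 25/6 = 4.1667
  mean(X_2) = (1 + 8 + 4 + 2 + 7 + 8) / 6 = 30/6 = 5
  x̄ = (4.1667, 5),  deviation x̄ - mu_0 = (4.1667, 5) - (2, 3) = (2.1667, 2).

Step 2 — sample covariance matrix, S[i,j] = (1/(n-1)) · Σ_k (x_{k,i} - mean_i) · (x_{k,j} - mean_j), divisor n-1 = 5:
  S[X_1,X_1] = ((-0.1667)·(-0.1667) + (-1.1667)·(-1.1667) + (-2.1667)·(-2.1667) + (-0.1667)·(-0.1667) + (-1.1667)·(-1.1667) + (4.8333)·(4.8333)) / 5 = 30.8333/5 = 6.1667
  S[X_1,X_2] = ((-0.1667)·(-4) + (-1.1667)·(3) + (-2.1667)·(-1) + (-0.1667)·(-3) + (-1.1667)·(2) + (4.8333)·(3)) / 5 = 12/5 = 2.4
  S[X_2,X_2] = ((-4)·(-4) + (3)·(3) + (-1)·(-1) + (-3)·(-3) + (2)·(2) + (3)·(3)) / 5 = 48/5 = 9.6
  S = [[6.1667, 2.4],
 [2.4, 9.6]].

Step 3 — invert S. det(S) = 6.1667·9.6 - (2.4)² = 53.44.
  S^{-1} = (1/det) · [[d, -b], [-b, a]] = [[0.1796, -0.0449],
 [-0.0449, 0.1154]].

Step 4 — quadratic form (x̄ - mu_0)^T · S^{-1} · (x̄ - mu_0):
  S^{-1} · (x̄ - mu_0) = (0.2994, 0.1335),
  (x̄ - mu_0)^T · [...] = (2.1667)·(0.2994) + (2)·(0.1335) = 0.9157.

Step 5 — scale by n: T² = 6 · 0.9157 = 5.494.

T² ≈ 5.494


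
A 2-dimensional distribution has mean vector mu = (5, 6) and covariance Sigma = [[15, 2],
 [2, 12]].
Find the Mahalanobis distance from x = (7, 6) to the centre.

Step 1 — centre the observation: (x - mu) = (2, 0).

Step 2 — invert Sigma. det(Sigma) = 15·12 - (2)² = 176.
  Sigma^{-1} = (1/det) · [[d, -b], [-b, a]] = [[0.0682, -0.0114],
 [-0.0114, 0.0852]].

Step 3 — form the quadratic (x - mu)^T · Sigma^{-1} · (x - mu):
  Sigma^{-1} · (x - mu) = (0.1364, -0.0227).
  (x - mu)^T · [Sigma^{-1} · (x - mu)] = (2)·(0.1364) + (0)·(-0.0227) = 0.2727.

Step 4 — take square root: d = √(0.2727) ≈ 0.5222.

d(x, mu) = √(0.2727) ≈ 0.5222


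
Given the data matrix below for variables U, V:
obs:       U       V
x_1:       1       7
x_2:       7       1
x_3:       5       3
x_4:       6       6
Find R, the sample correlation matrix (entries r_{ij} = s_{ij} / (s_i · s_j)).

Step 1 — column means:
  mean(U) = (1 + 7 + 5 + 6) / 4 = 19/4 = 4.75
  mean(V) = (7 + 1 + 3 + 6) / 4 = 17/4 = 4.25

Step 2 — sample variances and covariances s[i,j] = (1/(n-1)) · Σ_k (x_{k,i} - mean_i) · (x_{k,j} - mean_j), with n-1 = 3:
  s[U,U] = ((-3.75)·(-3.75) + (2.25)·(2.25) + (0.25)·(0.25) + (1.25)·(1.25)) / 3 = 20.75/3 = 6.9167
  s[U,V] = ((-3.75)·(2.75) + (2.25)·(-3.25) + (0.25)·(-1.25) + (1.25)·(1.75)) / 3 = -15.75/3 = -5.25
  s[V,V] = ((2.75)·(2.75) + (-3.25)·(-3.25) + (-1.25)·(-1.25) + (1.75)·(1.75)) / 3 = 22.75/3 = 7.5833
  Sample standard deviations s_i = √(s[i,i]):
  s(U) = √(6.9167) = 2.63
  s(V) = √(7.5833) = 2.7538

Step 3 — r_{ij} = s_{ij} / (s_i · s_j):
  r[U,U] = 1 (diagonal).
  r[U,V] = -5.25 / (2.63 · 2.7538) = -5.25 / 7.2423 = -0.7249
  r[V,V] = 1 (diagonal).

R is symmetric with unit diagonal. Assembling:

R = [[1, -0.7249],
 [-0.7249, 1]]


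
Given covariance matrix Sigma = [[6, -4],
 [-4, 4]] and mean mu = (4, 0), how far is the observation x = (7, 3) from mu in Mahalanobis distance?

Step 1 — centre the observation: (x - mu) = (3, 3).

Step 2 — invert Sigma. det(Sigma) = 6·4 - (-4)² = 8.
  Sigma^{-1} = (1/det) · [[d, -b], [-b, a]] = [[0.5, 0.5],
 [0.5, 0.75]].

Step 3 — form the quadratic (x - mu)^T · Sigma^{-1} · (x - mu):
  Sigma^{-1} · (x - mu) = (3, 3.75).
  (x - mu)^T · [Sigma^{-1} · (x - mu)] = (3)·(3) + (3)·(3.75) = 20.25.

Step 4 — take square root: d = √(20.25) ≈ 4.5.

d(x, mu) = √(20.25) ≈ 4.5


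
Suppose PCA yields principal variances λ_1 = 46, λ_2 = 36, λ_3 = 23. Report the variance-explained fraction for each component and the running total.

Step 1 — total variance = trace(Sigma) = Σ λ_i = 46 + 36 + 23 = 105.

Step 2 — fraction explained by component i = λ_i / Σ λ:
  PC1: 46/105 = 0.4381
  PC2: 36/105 = 0.3429
  PC3: 23/105 = 0.219

Step 3 — cumulative fraction after k components = (λ_1 + ... + λ_k) / Σ λ:
  k = 1: 46/105 = 0.4381
  k = 2: (46 + 36)/105 = 82/105 = 0.781
  k = 3: (46 + 36 + 23)/105 = 105/105 = 1

Summary (fraction, with percent):

explained: PC1 0.4381 (43.81%), PC2 0.3429 (34.29%), PC3 0.219 (21.9%);  cumulative: 0.4381, 0.781, 1


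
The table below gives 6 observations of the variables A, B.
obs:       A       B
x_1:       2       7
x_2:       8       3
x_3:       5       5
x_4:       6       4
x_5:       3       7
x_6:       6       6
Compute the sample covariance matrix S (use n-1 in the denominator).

Step 1 — column means:
  mean(A) = (2 + 8 + 5 + 6 + 3 + 6) / 6 = 30/6 = 5
  mean(B) = (7 + 3 + 5 + 4 + 7 + 6) / 6 = 32/6 = 5.3333

Step 2 — sample covariance S[i,j] = (1/(n-1)) · Σ_k (x_{k,i} - mean_i) · (x_{k,j} - mean_j), with n-1 = 5.
  S[A,A] = ((-3)·(-3) + (3)·(3) + (0)·(0) + (1)·(1) + (-2)·(-2) + (1)·(1)) / 5 = 24/5 = 4.8
  S[A,B] = ((-3)·(1.6667) + (3)·(-2.3333) + (0)·(-0.3333) + (1)·(-1.3333) + (-2)·(1.6667) + (1)·(0.6667)) / 5 = -16/5 = -3.2
  S[B,B] = ((1.6667)·(1.6667) + (-2.3333)·(-2.3333) + (-0.3333)·(-0.3333) + (-1.3333)·(-1.3333) + (1.6667)·(1.6667) + (0.6667)·(0.6667)) / 5 = 13.3333/5 = 2.6667

S is symmetric (S[j,i] = S[i,j]). Assembling:

S = [[4.8, -3.2],
 [-3.2, 2.6667]]


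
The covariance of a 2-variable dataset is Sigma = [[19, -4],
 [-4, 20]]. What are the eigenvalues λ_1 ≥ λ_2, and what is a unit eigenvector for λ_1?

Step 1 — characteristic polynomial of 2×2 Sigma:
  det(Sigma - λI) = λ² - trace · λ + det = 0.
  trace = 19 + 20 = 39, det = 19·20 - (-4)² = 364.
Step 2 — discriminant:
  Δ = trace² - 4·det = 1521 - 1456 = 65.
Step 3 — eigenvalues:
  λ = (trace ± √Δ)/2 = (39 ± 8.0623)/2,
  λ_1 = 23.5311,  λ_2 = 15.4689.

Step 4 — unit eigenvector for λ_1: solve (Sigma - λ_1 I)v = 0. First row:
  (19 - 23.5311)·v_x + (-4)·v_y = 0, i.e. (-4.5311)·v_x + (-4)·v_y = 0,
  so v ∝ (b, λ_1 - a) = (-4, 4.5311); multiply by -1 so the first entry is positive: u = (4, -4.5311).
  ||u|| = √((4)² + (-4.5311)²) = √(36.5311) ≈ 6.0441,
  v_1 = u/||u|| ≈ (0.6618, -0.7497) (||v_1|| = 1).

λ_1 = 23.5311,  λ_2 = 15.4689;  v_1 ≈ (0.6618, -0.7497)


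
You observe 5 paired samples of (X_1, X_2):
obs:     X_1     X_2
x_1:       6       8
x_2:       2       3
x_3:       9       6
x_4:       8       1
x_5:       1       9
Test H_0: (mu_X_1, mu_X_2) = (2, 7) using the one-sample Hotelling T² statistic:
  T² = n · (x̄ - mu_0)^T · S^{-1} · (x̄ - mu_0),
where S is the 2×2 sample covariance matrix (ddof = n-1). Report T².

Step 1 — sample mean vector:
  mean(X_1) = (6 + 2 + 9 + 8 + 1) / 5 = 26/5 = 5.2
  mean(X_2) = (8 + 3 + 6 + 1 + 9) / 5 = 27/5 = 5.4
  x̄ = (5.2, 5.4),  deviation x̄ - mu_0 = (5.2, 5.4) - (2, 7) = (3.2, -1.6).

Step 2 — sample covariance matrix, S[i,j] = (1/(n-1)) · Σ_k (x_{k,i} - mean_i) · (x_{k,j} - mean_j), divisor n-1 = 4:
  S[X_1,X_1] = ((0.8)·(0.8) + (-3.2)·(-3.2) + (3.8)·(3.8) + (2.8)·(2.8) + (-4.2)·(-4.2)) / 4 = 50.8/4 = 12.7
  S[X_1,X_2] = ((0.8)·(2.6) + (-3.2)·(-2.4) + (3.8)·(0.6) + (2.8)·(-4.4) + (-4.2)·(3.6)) / 4 = -15.4/4 = -3.85
  S[X_2,X_2] = ((2.6)·(2.6) + (-2.4)·(-2.4) + (0.6)·(0.6) + (-4.4)·(-4.4) + (3.6)·(3.6)) / 4 = 45.2/4 = 11.3
  S = [[12.7, -3.85],
 [-3.85, 11.3]].

Step 3 — invert S. det(S) = 12.7·11.3 - (-3.85)² = 128.6875.
  S^{-1} = (1/det) · [[d, -b], [-b, a]] = [[0.0878, 0.0299],
 [0.0299, 0.0987]].

Step 4 — quadratic form (x̄ - mu_0)^T · S^{-1} · (x̄ - mu_0):
  S^{-1} · (x̄ - mu_0) = (0.2331, -0.0622),
  (x̄ - mu_0)^T · [...] = (3.2)·(0.2331) + (-1.6)·(-0.0622) = 0.8455.

Step 5 — scale by n: T² = 5 · 0.8455 = 4.2273.

T² ≈ 4.2273


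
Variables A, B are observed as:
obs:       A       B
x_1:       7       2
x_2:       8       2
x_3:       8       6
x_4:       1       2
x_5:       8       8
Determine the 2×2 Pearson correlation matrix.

Step 1 — column means:
  mean(A) = (7 + 8 + 8 + 1 + 8) / 5 = 32/5 = 6.4
  mean(B) = (2 + 2 + 6 + 2 + 8) / 5 = 20/5 = 4

Step 2 — sample variances and covariances s[i,j] = (1/(n-1)) · Σ_k (x_{k,i} - mean_i) · (x_{k,j} - mean_j), with n-1 = 4:
  s[A,A] = ((0.6)·(0.6) + (1.6)·(1.6) + (1.6)·(1.6) + (-5.4)·(-5.4) + (1.6)·(1.6)) / 4 = 37.2/4 = 9.3
  s[A,B] = ((0.6)·(-2) + (1.6)·(-2) + (1.6)·(2) + (-5.4)·(-2) + (1.6)·(4)) / 4 = 16/4 = 4
  s[B,B] = ((-2)·(-2) + (-2)·(-2) + (2)·(2) + (-2)·(-2) + (4)·(4)) / 4 = 32/4 = 8
  Sample standard deviations s_i = √(s[i,i]):
  s(A) = √(9.3) = 3.0496
  s(B) = √(8) = 2.8284

Step 3 — r_{ij} = s_{ij} / (s_i · s_j):
  r[A,A] = 1 (diagonal).
  r[A,B] = 4 / (3.0496 · 2.8284) = 4 / 8.6255 = 0.4637
  r[B,B] = 1 (diagonal).

R is symmetric with unit diagonal. Assembling:

R = [[1, 0.4637],
 [0.4637, 1]]


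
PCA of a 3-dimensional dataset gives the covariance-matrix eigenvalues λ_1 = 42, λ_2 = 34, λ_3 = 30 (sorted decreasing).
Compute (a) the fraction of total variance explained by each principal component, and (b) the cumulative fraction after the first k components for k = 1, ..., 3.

Step 1 — total variance = trace(Sigma) = Σ λ_i = 42 + 34 + 30 = 106.

Step 2 — fraction explained by component i = λ_i / Σ λ:
  PC1: 42/106 = 0.3962
  PC2: 34/106 = 0.3208
  PC3: 30/106 = 0.283

Step 3 — cumulative fraction after k components = (λ_1 + ... + λ_k) / Σ λ:
  k = 1: 42/106 = 0.3962
  k = 2: (42 + 34)/106 = 76/106 = 0.717
  k = 3: (42 + 34 + 30)/106 = 106/106 = 1

Summary (fraction, with percent):

explained: PC1 0.3962 (39.62%), PC2 0.3208 (32.08%), PC3 0.283 (28.3%);  cumulative: 0.3962, 0.717, 1


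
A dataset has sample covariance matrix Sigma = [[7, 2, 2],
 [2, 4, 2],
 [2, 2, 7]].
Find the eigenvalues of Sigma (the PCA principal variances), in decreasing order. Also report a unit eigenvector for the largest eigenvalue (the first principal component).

Step 1 — characteristic polynomial p(λ) = det(λI - Sigma) = λ³ - tr·λ² + c_1·λ - det, where tr = trace, c_1 = sum of the principal 2×2 minors, det = det(Sigma):
  tr = 7 + 4 + 7 = 18,
  c_1 = (7·4 - (2)²) + (7·7 - (2)²) + (4·7 - (2)²) = 24 + 45 + 24 = 93,
  det = 7·(4·7 - (2)²) - (2)·((2)·7 - (2)·(2)) + (2)·((2)·(2) - 4·(2)) = 7·(24) - (2)·(10) + (2)·(-4) = 140.
  So p(λ) = λ³ - 18λ² + 93λ - 140.
Step 2 — look for an integer root (rational root theorem: any rational root is an integer divisor of 140). Testing λ = 5:
  p(5) = 125 - 450 + 465 - 140 = 0  ✓
  Dividing out (λ - 5): p(λ) = (λ - 5)(λ² - 13λ + 28).
Step 3 — remaining eigenvalues from the quadratic λ² - 13λ + 28 = 0:
  Δ = 13² - 4·28 = 169 - 112 = 57,  λ = (13 ± √57)/2 = (13 ± 7.5498)/2 ≈ 10.2749 or 2.7251.
  Sorted: λ_1 = 10.2749,  λ_2 = 5,  λ_3 = 2.7251  (check: sum = 18 = tr ✓).

Step 4 — unit eigenvector for λ_1 ≈ 10.2749: v spans the null space of (Sigma - λ_1 I), whose rows are
  r_1 = (-3.2749, 2, 2),  r_2 = (2, -6.2749, 2),  r_3 = (2, 2, -3.2749).
  v is orthogonal to every row, so take v ∝ r_1 × r_2 = ((2)·(2) - (2)·(-6.2749), (2)·(2) - (-3.2749)·(2), (-3.2749)·(-6.2749) - (2)·(2)) ≈ (16.5498, 10.5498, 16.5498).
  Let u = (16.5498, 10.5498, 16.5498).
  ||u|| = √((16.5498)² + (10.5498)² + (16.5498)²) = √(659.093) ≈ 25.6728,  v_1 = u/||u|| ≈ (0.6446, 0.4109, 0.6446) (||v_1|| = 1).

λ_1 = 10.2749,  λ_2 = 5,  λ_3 = 2.7251;  v_1 ≈ (0.6446, 0.4109, 0.6446)
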